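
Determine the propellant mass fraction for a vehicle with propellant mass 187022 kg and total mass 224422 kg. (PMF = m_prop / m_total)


PMF = 187022 / 224422 = 0.833

0.833


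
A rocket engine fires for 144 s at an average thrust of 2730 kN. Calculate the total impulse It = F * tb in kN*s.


It = 2730 * 144 = 393120 kN*s

393120 kN*s


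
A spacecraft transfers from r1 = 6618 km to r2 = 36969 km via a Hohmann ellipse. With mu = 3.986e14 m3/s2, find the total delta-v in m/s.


V1 = sqrt(mu/r1) = 7760.78 m/s
dV1 = V1*(sqrt(2*r2/(r1+r2)) - 1) = 2347.11 m/s
V2 = sqrt(mu/r2) = 3283.6 m/s
dV2 = V2*(1 - sqrt(2*r1/(r1+r2))) = 1474.13 m/s
Total dV = 3821 m/s

3821 m/s


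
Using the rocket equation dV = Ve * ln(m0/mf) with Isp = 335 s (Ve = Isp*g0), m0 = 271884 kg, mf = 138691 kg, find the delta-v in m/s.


Ve = 335 * 9.81 = 3286.35 m/s
dV = 3286.35 * ln(271884/138691) = 2212 m/s

2212 m/s


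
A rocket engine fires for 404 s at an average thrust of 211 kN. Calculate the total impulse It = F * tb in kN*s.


It = 211 * 404 = 85244 kN*s

85244 kN*s


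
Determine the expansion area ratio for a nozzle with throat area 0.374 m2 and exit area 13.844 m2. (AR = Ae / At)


AR = 13.844 / 0.374 = 37.0

37.0


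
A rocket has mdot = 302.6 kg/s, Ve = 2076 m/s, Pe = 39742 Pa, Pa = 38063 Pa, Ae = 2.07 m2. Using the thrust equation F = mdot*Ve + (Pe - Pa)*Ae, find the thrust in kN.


F = 302.6 * 2076 + (39742 - 38063) * 2.07 = 631673.0 N = 631.7 kN

631.7 kN


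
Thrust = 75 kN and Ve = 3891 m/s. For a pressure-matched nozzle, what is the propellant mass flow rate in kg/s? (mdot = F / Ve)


mdot = F / Ve = 75000 / 3891 = 19.3 kg/s

19.3 kg/s


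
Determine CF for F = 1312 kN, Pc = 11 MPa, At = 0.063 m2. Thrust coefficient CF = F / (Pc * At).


CF = 1312000 / (11e6 * 0.063) = 1.89

1.89


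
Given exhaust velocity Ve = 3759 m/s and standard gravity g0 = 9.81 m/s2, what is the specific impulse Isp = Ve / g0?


Isp = Ve / g0 = 3759 / 9.81 = 383.2 s

383.2 s


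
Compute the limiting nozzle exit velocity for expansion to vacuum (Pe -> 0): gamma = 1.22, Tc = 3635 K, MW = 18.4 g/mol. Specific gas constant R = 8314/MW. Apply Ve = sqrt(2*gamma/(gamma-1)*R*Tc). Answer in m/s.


R = 8314 / 18.4 = 451.85 J/(kg.K)
Ve = sqrt(2 * 1.22 / (1.22 - 1) * 451.85 * 3635) = 4268 m/s

4268 m/s


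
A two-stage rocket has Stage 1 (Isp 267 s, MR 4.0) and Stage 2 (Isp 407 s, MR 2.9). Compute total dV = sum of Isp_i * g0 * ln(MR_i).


dV1 = 267 * 9.81 * ln(4.0) = 3631.1 m/s
dV2 = 407 * 9.81 * ln(2.9) = 4251.0 m/s
Total dV = 3631.1 + 4251.0 = 7882.1 m/s ~ 7882 m/s

7882 m/s


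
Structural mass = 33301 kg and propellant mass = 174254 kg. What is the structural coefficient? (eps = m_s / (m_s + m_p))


eps = 33301 / (33301 + 174254) = 0.1604

0.1604


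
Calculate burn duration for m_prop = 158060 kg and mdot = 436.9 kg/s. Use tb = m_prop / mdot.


tb = 158060 / 436.9 = 361.8 s

361.8 s


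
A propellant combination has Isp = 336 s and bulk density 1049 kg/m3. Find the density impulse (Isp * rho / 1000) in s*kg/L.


rho*Isp = 336 * 1049 / 1000 = 352 s*kg/L

352 s*kg/L


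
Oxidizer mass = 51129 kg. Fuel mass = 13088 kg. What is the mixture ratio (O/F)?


MR = 51129 / 13088 = 3.91

3.91


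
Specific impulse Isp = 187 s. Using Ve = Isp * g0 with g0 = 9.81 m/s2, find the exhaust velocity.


Ve = Isp * g0 = 187 * 9.81 = 1834.5 m/s

1834.5 m/s


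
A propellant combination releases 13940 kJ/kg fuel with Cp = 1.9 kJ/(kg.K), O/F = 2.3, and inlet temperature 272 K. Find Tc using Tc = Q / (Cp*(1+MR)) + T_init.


Tc = 13940 / (1.9 * (1 + 2.3)) + 272 = 2495 K

2495 K


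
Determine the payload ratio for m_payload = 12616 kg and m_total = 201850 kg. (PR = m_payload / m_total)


PR = 12616 / 201850 = 0.0625

0.0625


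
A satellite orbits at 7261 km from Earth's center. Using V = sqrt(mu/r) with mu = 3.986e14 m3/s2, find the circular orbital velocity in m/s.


V = sqrt(3.986e14 / 7261000) = 7409 m/s

7409 m/s


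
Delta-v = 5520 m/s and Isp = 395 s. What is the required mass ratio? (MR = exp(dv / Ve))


Ve = 395 * 9.81 = 3874.95 m/s
MR = exp(5520 / 3874.95) = 4.156

4.156


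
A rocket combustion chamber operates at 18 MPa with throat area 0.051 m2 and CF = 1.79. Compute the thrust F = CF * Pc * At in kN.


F = 1.79 * 18e6 * 0.051 = 1.6432e+06 N = 1643.2 kN

1643.2 kN


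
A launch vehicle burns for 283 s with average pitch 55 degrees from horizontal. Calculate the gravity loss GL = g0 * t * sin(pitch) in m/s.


GL = 9.81 * 283 * sin(55 deg) = 2274 m/s

2274 m/s


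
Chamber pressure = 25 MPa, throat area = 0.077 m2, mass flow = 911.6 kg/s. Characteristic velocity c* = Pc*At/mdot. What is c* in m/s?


c* = 25e6 * 0.077 / 911.6 = 2112 m/s

2112 m/s


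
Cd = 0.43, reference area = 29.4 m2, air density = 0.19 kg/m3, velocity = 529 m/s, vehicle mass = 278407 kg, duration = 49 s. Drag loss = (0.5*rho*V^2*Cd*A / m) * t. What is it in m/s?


D = 0.5 * 0.19 * 529^2 * 0.43 * 29.4 = 336086.24 N
a = 336086.24 / 278407 = 1.2072 m/s2
dV = 1.2072 * 49 = 59.2 m/s

59.2 m/s


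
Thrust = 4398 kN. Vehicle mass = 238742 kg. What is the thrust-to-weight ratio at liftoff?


TWR = 4398000 / (238742 * 9.81) = 1.88

1.88


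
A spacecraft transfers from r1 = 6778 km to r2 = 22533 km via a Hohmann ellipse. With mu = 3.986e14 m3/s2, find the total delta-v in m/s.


V1 = sqrt(mu/r1) = 7668.63 m/s
dV1 = V1*(sqrt(2*r2/(r1+r2)) - 1) = 1840.2 m/s
V2 = sqrt(mu/r2) = 4205.9 m/s
dV2 = V2*(1 - sqrt(2*r1/(r1+r2))) = 1345.61 m/s
Total dV = 3186 m/s

3186 m/s


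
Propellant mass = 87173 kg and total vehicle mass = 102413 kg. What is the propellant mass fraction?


PMF = 87173 / 102413 = 0.851

0.851


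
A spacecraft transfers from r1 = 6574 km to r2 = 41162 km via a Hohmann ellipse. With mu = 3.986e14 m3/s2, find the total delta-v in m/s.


V1 = sqrt(mu/r1) = 7786.71 m/s
dV1 = V1*(sqrt(2*r2/(r1+r2)) - 1) = 2439.02 m/s
V2 = sqrt(mu/r2) = 3111.86 m/s
dV2 = V2*(1 - sqrt(2*r1/(r1+r2))) = 1478.71 m/s
Total dV = 3918 m/s

3918 m/s


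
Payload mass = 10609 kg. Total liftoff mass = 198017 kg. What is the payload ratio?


PR = 10609 / 198017 = 0.0536

0.0536


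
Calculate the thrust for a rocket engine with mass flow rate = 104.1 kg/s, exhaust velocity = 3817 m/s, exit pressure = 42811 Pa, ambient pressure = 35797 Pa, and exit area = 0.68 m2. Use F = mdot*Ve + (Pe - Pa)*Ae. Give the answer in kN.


F = 104.1 * 3817 + (42811 - 35797) * 0.68 = 402119.0 N = 402.1 kN

402.1 kN


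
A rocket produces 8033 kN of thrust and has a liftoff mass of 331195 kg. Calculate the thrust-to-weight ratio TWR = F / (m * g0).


TWR = 8033000 / (331195 * 9.81) = 2.47

2.47


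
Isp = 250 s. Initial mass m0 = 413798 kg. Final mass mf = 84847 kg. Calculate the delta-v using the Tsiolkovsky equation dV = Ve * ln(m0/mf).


Ve = 250 * 9.81 = 2452.5 m/s
dV = 2452.5 * ln(413798/84847) = 3886 m/s

3886 m/s


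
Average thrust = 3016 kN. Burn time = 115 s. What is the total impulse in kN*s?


It = 3016 * 115 = 346840 kN*s

346840 kN*s


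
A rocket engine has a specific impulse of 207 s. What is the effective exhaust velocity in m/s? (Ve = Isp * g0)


Ve = Isp * g0 = 207 * 9.81 = 2030.7 m/s

2030.7 m/s


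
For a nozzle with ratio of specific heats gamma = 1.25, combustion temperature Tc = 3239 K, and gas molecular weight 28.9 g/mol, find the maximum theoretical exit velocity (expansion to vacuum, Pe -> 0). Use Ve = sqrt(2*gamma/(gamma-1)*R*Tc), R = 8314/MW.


R = 8314 / 28.9 = 287.68 J/(kg.K)
Ve = sqrt(2 * 1.25 / (1.25 - 1) * 287.68 * 3239) = 3053 m/s

3053 m/s


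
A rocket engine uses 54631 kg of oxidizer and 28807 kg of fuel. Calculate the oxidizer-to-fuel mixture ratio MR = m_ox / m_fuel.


MR = 54631 / 28807 = 1.9

1.9


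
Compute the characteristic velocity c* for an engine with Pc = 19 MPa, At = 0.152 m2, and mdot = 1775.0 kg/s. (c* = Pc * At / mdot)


c* = 19e6 * 0.152 / 1775.0 = 1627 m/s

1627 m/s


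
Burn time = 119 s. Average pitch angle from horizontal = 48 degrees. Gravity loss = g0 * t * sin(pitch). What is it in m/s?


GL = 9.81 * 119 * sin(48 deg) = 868 m/s

868 m/s


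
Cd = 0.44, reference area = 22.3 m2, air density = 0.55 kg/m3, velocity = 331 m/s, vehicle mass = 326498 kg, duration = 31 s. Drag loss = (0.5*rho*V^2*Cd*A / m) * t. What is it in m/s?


D = 0.5 * 0.55 * 331^2 * 0.44 * 22.3 = 295628.45 N
a = 295628.45 / 326498 = 0.9055 m/s2
dV = 0.9055 * 31 = 28.1 m/s

28.1 m/s


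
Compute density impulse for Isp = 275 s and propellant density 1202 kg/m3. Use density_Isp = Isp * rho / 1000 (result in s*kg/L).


rho*Isp = 275 * 1202 / 1000 = 331 s*kg/L

331 s*kg/L


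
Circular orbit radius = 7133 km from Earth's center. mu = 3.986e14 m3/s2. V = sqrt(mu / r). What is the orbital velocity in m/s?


V = sqrt(3.986e14 / 7133000) = 7475 m/s

7475 m/s


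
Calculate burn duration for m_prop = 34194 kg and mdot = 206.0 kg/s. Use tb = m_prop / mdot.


tb = 34194 / 206.0 = 166.0 s

166.0 s


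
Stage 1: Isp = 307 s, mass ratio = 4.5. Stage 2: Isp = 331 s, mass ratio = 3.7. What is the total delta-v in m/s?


dV1 = 307 * 9.81 * ln(4.5) = 4529.8 m/s
dV2 = 331 * 9.81 * ln(3.7) = 4248.3 m/s
Total dV = 4529.8 + 4248.3 = 8778.1 m/s ~ 8778 m/s

8778 m/s


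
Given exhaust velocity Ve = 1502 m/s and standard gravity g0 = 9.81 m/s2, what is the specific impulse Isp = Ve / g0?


Isp = Ve / g0 = 1502 / 9.81 = 153.1 s

153.1 s


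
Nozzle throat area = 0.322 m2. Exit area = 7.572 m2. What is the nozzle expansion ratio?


AR = 7.572 / 0.322 = 23.5

23.5


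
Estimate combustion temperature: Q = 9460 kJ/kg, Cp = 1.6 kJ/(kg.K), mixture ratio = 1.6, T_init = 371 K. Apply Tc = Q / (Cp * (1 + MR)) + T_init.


Tc = 9460 / (1.6 * (1 + 1.6)) + 371 = 2645 K

2645 K


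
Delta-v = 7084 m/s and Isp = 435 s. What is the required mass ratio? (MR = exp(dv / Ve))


Ve = 435 * 9.81 = 4267.35 m/s
MR = exp(7084 / 4267.35) = 5.26

5.26


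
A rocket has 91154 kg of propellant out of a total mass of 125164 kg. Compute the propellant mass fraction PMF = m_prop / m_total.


PMF = 91154 / 125164 = 0.728

0.728


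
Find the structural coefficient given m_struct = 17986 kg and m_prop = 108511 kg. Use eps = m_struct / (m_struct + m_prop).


eps = 17986 / (17986 + 108511) = 0.1422

0.1422


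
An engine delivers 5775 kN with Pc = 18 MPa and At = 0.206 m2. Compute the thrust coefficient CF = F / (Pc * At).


CF = 5775000 / (18e6 * 0.206) = 1.56

1.56


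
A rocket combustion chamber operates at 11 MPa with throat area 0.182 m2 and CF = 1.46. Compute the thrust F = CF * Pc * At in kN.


F = 1.46 * 11e6 * 0.182 = 2.9229e+06 N = 2922.9 kN

2922.9 kN


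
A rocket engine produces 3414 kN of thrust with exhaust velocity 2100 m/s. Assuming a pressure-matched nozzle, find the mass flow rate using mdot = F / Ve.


mdot = F / Ve = 3414000 / 2100 = 1625.7 kg/s

1625.7 kg/s


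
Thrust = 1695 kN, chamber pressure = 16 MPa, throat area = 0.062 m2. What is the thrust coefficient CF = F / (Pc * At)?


CF = 1695000 / (16e6 * 0.062) = 1.71

1.71


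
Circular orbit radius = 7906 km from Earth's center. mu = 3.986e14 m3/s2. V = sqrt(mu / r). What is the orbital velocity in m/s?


V = sqrt(3.986e14 / 7906000) = 7101 m/s

7101 m/s


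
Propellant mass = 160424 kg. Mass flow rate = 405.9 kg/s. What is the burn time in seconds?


tb = 160424 / 405.9 = 395.2 s

395.2 s


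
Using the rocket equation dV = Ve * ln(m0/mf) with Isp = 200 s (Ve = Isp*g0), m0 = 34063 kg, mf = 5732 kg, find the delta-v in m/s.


Ve = 200 * 9.81 = 1962.0 m/s
dV = 1962.0 * ln(34063/5732) = 3497 m/s

3497 m/s


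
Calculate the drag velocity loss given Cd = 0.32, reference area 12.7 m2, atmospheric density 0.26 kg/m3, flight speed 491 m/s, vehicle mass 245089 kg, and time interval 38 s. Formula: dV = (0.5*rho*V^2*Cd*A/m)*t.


D = 0.5 * 0.26 * 491^2 * 0.32 * 12.7 = 127367.91 N
a = 127367.91 / 245089 = 0.5197 m/s2
dV = 0.5197 * 38 = 19.7 m/s

19.7 m/s


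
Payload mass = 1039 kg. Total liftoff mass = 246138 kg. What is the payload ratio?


PR = 1039 / 246138 = 0.0042

0.0042


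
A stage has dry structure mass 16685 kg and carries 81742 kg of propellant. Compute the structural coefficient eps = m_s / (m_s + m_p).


eps = 16685 / (16685 + 81742) = 0.1695

0.1695


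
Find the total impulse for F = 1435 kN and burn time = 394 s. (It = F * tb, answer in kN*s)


It = 1435 * 394 = 565390 kN*s

565390 kN*s


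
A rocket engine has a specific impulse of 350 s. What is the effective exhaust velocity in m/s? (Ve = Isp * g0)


Ve = Isp * g0 = 350 * 9.81 = 3433.5 m/s

3433.5 m/s


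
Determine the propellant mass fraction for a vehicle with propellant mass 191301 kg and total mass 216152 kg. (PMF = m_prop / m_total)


PMF = 191301 / 216152 = 0.885

0.885


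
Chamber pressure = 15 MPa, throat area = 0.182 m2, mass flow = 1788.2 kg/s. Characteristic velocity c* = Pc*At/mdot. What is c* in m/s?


c* = 15e6 * 0.182 / 1788.2 = 1527 m/s

1527 m/s


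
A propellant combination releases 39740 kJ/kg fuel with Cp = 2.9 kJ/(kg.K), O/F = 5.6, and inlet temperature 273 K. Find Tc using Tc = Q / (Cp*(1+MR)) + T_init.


Tc = 39740 / (2.9 * (1 + 5.6)) + 273 = 2349 K

2349 K


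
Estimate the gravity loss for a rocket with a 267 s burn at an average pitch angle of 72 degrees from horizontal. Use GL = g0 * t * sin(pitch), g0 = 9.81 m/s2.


GL = 9.81 * 267 * sin(72 deg) = 2491 m/s

2491 m/s


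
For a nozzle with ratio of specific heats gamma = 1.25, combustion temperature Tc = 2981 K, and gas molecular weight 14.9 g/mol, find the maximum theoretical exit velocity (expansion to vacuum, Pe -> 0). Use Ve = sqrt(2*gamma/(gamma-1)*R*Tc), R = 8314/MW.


R = 8314 / 14.9 = 557.99 J/(kg.K)
Ve = sqrt(2 * 1.25 / (1.25 - 1) * 557.99 * 2981) = 4078 m/s

4078 m/s


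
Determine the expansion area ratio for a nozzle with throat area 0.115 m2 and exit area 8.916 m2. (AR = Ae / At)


AR = 8.916 / 0.115 = 77.5

77.5


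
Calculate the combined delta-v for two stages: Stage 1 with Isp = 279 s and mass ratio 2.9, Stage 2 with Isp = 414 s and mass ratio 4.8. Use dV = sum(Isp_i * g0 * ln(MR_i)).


dV1 = 279 * 9.81 * ln(2.9) = 2914.1 m/s
dV2 = 414 * 9.81 * ln(4.8) = 6370.7 m/s
Total dV = 2914.1 + 6370.7 = 9284.8 m/s ~ 9285 m/s

9285 m/s


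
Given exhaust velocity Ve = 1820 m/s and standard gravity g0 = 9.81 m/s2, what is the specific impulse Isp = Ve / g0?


Isp = Ve / g0 = 1820 / 9.81 = 185.5 s

185.5 s


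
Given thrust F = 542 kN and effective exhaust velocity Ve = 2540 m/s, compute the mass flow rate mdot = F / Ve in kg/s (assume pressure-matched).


mdot = F / Ve = 542000 / 2540 = 213.4 kg/s

213.4 kg/s


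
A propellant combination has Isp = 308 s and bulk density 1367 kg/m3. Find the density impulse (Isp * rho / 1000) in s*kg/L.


rho*Isp = 308 * 1367 / 1000 = 421 s*kg/L

421 s*kg/L


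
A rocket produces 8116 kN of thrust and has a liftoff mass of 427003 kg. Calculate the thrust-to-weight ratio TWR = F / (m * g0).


TWR = 8116000 / (427003 * 9.81) = 1.94

1.94


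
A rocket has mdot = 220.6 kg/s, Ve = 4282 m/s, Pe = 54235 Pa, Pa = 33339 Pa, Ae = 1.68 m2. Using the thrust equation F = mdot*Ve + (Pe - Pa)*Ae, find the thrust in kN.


F = 220.6 * 4282 + (54235 - 33339) * 1.68 = 979714.0 N = 979.7 kN

979.7 kN


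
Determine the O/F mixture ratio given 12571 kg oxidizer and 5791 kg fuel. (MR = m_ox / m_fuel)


MR = 12571 / 5791 = 2.17

2.17


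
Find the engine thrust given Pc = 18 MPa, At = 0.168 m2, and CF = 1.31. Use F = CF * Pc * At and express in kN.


F = 1.31 * 18e6 * 0.168 = 3.9614e+06 N = 3961.4 kN

3961.4 kN


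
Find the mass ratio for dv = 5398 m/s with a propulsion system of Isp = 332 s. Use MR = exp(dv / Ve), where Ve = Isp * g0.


Ve = 332 * 9.81 = 3256.92 m/s
MR = exp(5398 / 3256.92) = 5.246

5.246


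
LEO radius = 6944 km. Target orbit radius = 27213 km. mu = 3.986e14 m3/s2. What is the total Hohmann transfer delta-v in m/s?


V1 = sqrt(mu/r1) = 7576.42 m/s
dV1 = V1*(sqrt(2*r2/(r1+r2)) - 1) = 1987.31 m/s
V2 = sqrt(mu/r2) = 3827.19 m/s
dV2 = V2*(1 - sqrt(2*r1/(r1+r2))) = 1386.8 m/s
Total dV = 3374 m/s

3374 m/s


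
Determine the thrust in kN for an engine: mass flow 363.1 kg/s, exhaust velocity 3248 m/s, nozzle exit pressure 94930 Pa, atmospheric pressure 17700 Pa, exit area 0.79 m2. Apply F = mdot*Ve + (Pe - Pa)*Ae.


F = 363.1 * 3248 + (94930 - 17700) * 0.79 = 1.2404e+06 N = 1240.4 kN

1240.4 kN


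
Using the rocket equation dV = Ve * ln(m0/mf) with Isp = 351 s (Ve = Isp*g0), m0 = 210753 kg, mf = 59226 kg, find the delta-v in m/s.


Ve = 351 * 9.81 = 3443.31 m/s
dV = 3443.31 * ln(210753/59226) = 4371 m/s

4371 m/s


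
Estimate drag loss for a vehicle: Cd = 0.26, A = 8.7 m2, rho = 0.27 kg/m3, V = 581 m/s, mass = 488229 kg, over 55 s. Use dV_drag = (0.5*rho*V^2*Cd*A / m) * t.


D = 0.5 * 0.27 * 581^2 * 0.26 * 8.7 = 103081.0 N
a = 103081.0 / 488229 = 0.2111 m/s2
dV = 0.2111 * 55 = 11.6 m/s

11.6 m/s


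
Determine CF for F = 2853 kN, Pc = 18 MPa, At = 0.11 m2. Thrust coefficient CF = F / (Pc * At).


CF = 2853000 / (18e6 * 0.11) = 1.44

1.44


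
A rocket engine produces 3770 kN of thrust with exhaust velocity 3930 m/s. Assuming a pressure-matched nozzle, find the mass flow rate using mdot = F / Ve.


mdot = F / Ve = 3770000 / 3930 = 959.3 kg/s

959.3 kg/s


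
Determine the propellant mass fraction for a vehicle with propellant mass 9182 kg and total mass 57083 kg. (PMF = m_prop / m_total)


PMF = 9182 / 57083 = 0.161

0.161


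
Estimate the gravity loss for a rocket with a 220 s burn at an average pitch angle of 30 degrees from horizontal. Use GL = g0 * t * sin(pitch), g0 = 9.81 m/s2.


GL = 9.81 * 220 * sin(30 deg) = 1079 m/s

1079 m/s


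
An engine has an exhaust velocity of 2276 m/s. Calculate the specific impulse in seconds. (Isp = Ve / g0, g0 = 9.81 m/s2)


Isp = Ve / g0 = 2276 / 9.81 = 232.0 s

232.0 s


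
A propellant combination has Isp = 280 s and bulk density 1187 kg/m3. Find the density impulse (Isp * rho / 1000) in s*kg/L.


rho*Isp = 280 * 1187 / 1000 = 332 s*kg/L

332 s*kg/L


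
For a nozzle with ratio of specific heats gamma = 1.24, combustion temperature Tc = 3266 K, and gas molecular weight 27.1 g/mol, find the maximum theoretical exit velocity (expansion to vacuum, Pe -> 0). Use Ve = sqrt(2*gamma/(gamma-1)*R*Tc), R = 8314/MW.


R = 8314 / 27.1 = 306.79 J/(kg.K)
Ve = sqrt(2 * 1.24 / (1.24 - 1) * 306.79 * 3266) = 3218 m/s

3218 m/s


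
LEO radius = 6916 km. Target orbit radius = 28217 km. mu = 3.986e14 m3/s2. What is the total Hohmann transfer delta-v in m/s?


V1 = sqrt(mu/r1) = 7591.74 m/s
dV1 = V1*(sqrt(2*r2/(r1+r2)) - 1) = 2030.01 m/s
V2 = sqrt(mu/r2) = 3758.49 m/s
dV2 = V2*(1 - sqrt(2*r1/(r1+r2))) = 1400.19 m/s
Total dV = 3430 m/s

3430 m/s


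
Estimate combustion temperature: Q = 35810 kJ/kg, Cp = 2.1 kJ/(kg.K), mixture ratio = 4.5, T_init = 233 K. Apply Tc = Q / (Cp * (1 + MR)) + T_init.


Tc = 35810 / (2.1 * (1 + 4.5)) + 233 = 3333 K

3333 K


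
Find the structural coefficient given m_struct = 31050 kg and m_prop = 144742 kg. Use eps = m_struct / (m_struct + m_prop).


eps = 31050 / (31050 + 144742) = 0.1766

0.1766


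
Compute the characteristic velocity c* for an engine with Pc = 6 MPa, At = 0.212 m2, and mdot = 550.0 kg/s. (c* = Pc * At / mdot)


c* = 6e6 * 0.212 / 550.0 = 2313 m/s

2313 m/s


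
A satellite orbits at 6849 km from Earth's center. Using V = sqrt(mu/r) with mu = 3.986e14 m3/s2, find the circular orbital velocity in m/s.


V = sqrt(3.986e14 / 6849000) = 7629 m/s

7629 m/s


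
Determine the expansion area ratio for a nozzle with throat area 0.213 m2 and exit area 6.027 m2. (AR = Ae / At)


AR = 6.027 / 0.213 = 28.3

28.3


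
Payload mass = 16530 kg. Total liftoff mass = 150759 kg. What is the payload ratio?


PR = 16530 / 150759 = 0.1096

0.1096


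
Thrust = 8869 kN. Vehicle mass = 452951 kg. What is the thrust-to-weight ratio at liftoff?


TWR = 8869000 / (452951 * 9.81) = 2.0

2.0


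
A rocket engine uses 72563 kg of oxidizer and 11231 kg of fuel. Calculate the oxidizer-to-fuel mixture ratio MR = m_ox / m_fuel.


MR = 72563 / 11231 = 6.46

6.46


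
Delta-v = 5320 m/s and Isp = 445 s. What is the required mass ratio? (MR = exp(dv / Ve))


Ve = 445 * 9.81 = 4365.45 m/s
MR = exp(5320 / 4365.45) = 3.383

3.383


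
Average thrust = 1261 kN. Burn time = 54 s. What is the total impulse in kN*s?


It = 1261 * 54 = 68094 kN*s

68094 kN*s


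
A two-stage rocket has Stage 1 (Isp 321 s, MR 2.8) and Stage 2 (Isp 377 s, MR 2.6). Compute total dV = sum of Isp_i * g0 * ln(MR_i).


dV1 = 321 * 9.81 * ln(2.8) = 3242.3 m/s
dV2 = 377 * 9.81 * ln(2.6) = 3533.8 m/s
Total dV = 3242.3 + 3533.8 = 6776.1 m/s ~ 6776 m/s

6776 m/s


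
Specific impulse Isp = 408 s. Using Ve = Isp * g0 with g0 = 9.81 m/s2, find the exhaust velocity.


Ve = Isp * g0 = 408 * 9.81 = 4002.5 m/s

4002.5 m/s


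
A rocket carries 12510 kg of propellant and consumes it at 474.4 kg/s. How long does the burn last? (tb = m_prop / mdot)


tb = 12510 / 474.4 = 26.4 s

26.4 s


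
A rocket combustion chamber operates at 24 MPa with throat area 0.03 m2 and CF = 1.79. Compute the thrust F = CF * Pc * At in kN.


F = 1.79 * 24e6 * 0.03 = 1.2888e+06 N = 1288.8 kN

1288.8 kN


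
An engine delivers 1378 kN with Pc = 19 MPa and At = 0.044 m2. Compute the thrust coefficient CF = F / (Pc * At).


CF = 1378000 / (19e6 * 0.044) = 1.65

1.65


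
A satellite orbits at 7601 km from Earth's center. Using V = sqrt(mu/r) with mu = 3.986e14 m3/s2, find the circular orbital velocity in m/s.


V = sqrt(3.986e14 / 7601000) = 7242 m/s

7242 m/s


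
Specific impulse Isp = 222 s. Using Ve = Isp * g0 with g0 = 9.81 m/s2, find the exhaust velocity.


Ve = Isp * g0 = 222 * 9.81 = 2177.8 m/s

2177.8 m/s


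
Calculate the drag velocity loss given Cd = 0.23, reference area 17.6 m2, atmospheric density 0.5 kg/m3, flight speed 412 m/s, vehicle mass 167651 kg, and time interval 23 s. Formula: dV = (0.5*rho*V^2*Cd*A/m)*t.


D = 0.5 * 0.5 * 412^2 * 0.23 * 17.6 = 171780.93 N
a = 171780.93 / 167651 = 1.0246 m/s2
dV = 1.0246 * 23 = 23.6 m/s

23.6 m/s


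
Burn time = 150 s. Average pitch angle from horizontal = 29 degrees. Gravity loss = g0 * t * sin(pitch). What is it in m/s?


GL = 9.81 * 150 * sin(29 deg) = 713 m/s

713 m/s


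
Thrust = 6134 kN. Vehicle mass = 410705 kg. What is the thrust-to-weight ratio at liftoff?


TWR = 6134000 / (410705 * 9.81) = 1.52

1.52


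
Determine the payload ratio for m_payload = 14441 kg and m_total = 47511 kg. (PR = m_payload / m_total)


PR = 14441 / 47511 = 0.304

0.304


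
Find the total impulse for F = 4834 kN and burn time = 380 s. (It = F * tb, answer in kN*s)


It = 4834 * 380 = 1836920 kN*s

1836920 kN*s


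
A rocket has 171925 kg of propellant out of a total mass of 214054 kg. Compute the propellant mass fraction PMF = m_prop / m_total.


PMF = 171925 / 214054 = 0.803

0.803


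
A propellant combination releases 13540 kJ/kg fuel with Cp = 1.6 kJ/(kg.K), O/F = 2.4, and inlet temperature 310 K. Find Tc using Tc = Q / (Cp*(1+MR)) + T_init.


Tc = 13540 / (1.6 * (1 + 2.4)) + 310 = 2799 K

2799 K


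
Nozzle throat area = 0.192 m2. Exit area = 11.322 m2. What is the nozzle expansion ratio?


AR = 11.322 / 0.192 = 59.0

59.0


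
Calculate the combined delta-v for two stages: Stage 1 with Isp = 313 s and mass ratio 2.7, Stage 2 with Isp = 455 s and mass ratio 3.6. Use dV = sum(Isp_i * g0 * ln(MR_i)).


dV1 = 313 * 9.81 * ln(2.7) = 3049.8 m/s
dV2 = 455 * 9.81 * ln(3.6) = 5717.5 m/s
Total dV = 3049.8 + 5717.5 = 8767.3 m/s ~ 8767 m/s

8767 m/s


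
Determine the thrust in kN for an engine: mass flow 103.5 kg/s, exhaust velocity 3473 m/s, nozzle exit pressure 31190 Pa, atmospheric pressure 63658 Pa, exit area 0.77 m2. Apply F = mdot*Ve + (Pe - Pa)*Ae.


F = 103.5 * 3473 + (31190 - 63658) * 0.77 = 334455.0 N = 334.5 kN

334.5 kN


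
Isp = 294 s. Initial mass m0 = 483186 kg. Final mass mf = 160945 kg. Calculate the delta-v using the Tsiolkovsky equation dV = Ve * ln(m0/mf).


Ve = 294 * 9.81 = 2884.14 m/s
dV = 2884.14 * ln(483186/160945) = 3171 m/s

3171 m/s


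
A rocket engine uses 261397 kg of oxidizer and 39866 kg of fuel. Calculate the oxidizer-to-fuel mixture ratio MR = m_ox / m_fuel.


MR = 261397 / 39866 = 6.56

6.56


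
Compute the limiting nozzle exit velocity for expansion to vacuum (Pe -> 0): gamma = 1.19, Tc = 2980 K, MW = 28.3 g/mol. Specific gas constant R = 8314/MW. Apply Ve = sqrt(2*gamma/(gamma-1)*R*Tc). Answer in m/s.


R = 8314 / 28.3 = 293.78 J/(kg.K)
Ve = sqrt(2 * 1.19 / (1.19 - 1) * 293.78 * 2980) = 3312 m/s

3312 m/s


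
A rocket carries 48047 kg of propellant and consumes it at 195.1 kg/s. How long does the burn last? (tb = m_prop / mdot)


tb = 48047 / 195.1 = 246.3 s

246.3 s


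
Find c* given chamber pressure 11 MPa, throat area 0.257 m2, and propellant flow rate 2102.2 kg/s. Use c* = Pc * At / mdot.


c* = 11e6 * 0.257 / 2102.2 = 1345 m/s

1345 m/s


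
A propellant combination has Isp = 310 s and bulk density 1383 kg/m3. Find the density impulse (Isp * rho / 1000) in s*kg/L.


rho*Isp = 310 * 1383 / 1000 = 429 s*kg/L

429 s*kg/L


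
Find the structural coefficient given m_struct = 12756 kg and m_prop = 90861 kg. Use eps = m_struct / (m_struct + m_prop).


eps = 12756 / (12756 + 90861) = 0.1231

0.1231


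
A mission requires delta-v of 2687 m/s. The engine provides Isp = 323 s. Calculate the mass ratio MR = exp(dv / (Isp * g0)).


Ve = 323 * 9.81 = 3168.63 m/s
MR = exp(2687 / 3168.63) = 2.335

2.335


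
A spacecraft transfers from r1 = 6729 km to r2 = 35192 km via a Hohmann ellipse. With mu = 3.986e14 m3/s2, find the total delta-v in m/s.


V1 = sqrt(mu/r1) = 7696.5 m/s
dV1 = V1*(sqrt(2*r2/(r1+r2)) - 1) = 2276.24 m/s
V2 = sqrt(mu/r2) = 3365.48 m/s
dV2 = V2*(1 - sqrt(2*r1/(r1+r2))) = 1458.61 m/s
Total dV = 3735 m/s

3735 m/s


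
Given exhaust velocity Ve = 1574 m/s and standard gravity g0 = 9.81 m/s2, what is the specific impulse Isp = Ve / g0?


Isp = Ve / g0 = 1574 / 9.81 = 160.4 s

160.4 s


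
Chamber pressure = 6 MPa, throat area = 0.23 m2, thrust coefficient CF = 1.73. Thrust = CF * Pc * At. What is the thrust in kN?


F = 1.73 * 6e6 * 0.23 = 2.3874e+06 N = 2387.4 kN

2387.4 kN


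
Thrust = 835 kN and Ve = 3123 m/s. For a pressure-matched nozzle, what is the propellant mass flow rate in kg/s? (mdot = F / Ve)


mdot = F / Ve = 835000 / 3123 = 267.4 kg/s

267.4 kg/s


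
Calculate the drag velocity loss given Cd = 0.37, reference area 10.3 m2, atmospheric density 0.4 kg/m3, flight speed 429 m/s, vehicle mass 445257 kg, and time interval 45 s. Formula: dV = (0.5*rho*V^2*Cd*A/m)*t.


D = 0.5 * 0.4 * 429^2 * 0.37 * 10.3 = 140276.05 N
a = 140276.05 / 445257 = 0.315 m/s2
dV = 0.315 * 45 = 14.2 m/s

14.2 m/s


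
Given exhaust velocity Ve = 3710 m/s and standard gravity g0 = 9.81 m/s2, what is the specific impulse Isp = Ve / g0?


Isp = Ve / g0 = 3710 / 9.81 = 378.2 s

378.2 s


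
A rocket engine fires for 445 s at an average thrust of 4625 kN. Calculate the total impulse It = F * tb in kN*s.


It = 4625 * 445 = 2058125 kN*s

2058125 kN*s


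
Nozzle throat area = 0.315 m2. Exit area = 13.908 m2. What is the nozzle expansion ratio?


AR = 13.908 / 0.315 = 44.2

44.2


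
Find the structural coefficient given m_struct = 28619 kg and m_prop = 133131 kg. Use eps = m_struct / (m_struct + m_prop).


eps = 28619 / (28619 + 133131) = 0.1769

0.1769


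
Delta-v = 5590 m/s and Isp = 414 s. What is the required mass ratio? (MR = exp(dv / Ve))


Ve = 414 * 9.81 = 4061.34 m/s
MR = exp(5590 / 4061.34) = 3.961

3.961


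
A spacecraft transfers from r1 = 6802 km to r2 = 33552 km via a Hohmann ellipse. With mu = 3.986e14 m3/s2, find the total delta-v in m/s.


V1 = sqrt(mu/r1) = 7655.09 m/s
dV1 = V1*(sqrt(2*r2/(r1+r2)) - 1) = 2216.37 m/s
V2 = sqrt(mu/r2) = 3446.75 m/s
dV2 = V2*(1 - sqrt(2*r1/(r1+r2))) = 1445.51 m/s
Total dV = 3662 m/s

3662 m/s


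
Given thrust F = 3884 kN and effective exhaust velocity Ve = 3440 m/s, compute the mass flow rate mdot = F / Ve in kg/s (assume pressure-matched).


mdot = F / Ve = 3884000 / 3440 = 1129.1 kg/s

1129.1 kg/s


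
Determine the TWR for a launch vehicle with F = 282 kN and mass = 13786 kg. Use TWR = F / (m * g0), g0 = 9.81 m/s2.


TWR = 282000 / (13786 * 9.81) = 2.09

2.09


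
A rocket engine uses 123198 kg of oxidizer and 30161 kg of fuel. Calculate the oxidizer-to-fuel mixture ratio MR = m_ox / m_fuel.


MR = 123198 / 30161 = 4.08

4.08


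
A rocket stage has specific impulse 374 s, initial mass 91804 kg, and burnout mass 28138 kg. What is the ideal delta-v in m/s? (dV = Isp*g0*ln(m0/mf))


Ve = 374 * 9.81 = 3668.94 m/s
dV = 3668.94 * ln(91804/28138) = 4339 m/s

4339 m/s


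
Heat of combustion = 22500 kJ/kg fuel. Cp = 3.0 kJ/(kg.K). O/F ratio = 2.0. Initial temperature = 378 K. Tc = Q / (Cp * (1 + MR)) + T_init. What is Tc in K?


Tc = 22500 / (3.0 * (1 + 2.0)) + 378 = 2878 K

2878 K


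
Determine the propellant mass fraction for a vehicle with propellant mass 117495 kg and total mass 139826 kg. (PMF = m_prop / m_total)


PMF = 117495 / 139826 = 0.84

0.84


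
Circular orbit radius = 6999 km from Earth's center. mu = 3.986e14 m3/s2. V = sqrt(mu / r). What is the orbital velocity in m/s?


V = sqrt(3.986e14 / 6999000) = 7547 m/s

7547 m/s


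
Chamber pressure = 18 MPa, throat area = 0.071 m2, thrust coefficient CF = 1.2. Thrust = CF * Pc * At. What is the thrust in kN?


F = 1.2 * 18e6 * 0.071 = 1.5336e+06 N = 1533.6 kN

1533.6 kN


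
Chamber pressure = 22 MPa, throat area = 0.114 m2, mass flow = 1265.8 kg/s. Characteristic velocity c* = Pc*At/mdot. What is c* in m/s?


c* = 22e6 * 0.114 / 1265.8 = 1981 m/s

1981 m/s


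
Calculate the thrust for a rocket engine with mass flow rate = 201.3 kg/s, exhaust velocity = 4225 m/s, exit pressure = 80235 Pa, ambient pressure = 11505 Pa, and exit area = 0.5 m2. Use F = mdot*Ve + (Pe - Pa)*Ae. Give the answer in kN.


F = 201.3 * 4225 + (80235 - 11505) * 0.5 = 884858.0 N = 884.9 kN

884.9 kN


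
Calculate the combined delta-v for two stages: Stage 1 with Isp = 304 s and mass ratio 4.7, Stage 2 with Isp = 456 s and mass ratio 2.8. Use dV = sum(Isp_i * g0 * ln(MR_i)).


dV1 = 304 * 9.81 * ln(4.7) = 4615.2 m/s
dV2 = 456 * 9.81 * ln(2.8) = 4605.9 m/s
Total dV = 4615.2 + 4605.9 = 9221.1 m/s ~ 9221 m/s

9221 m/s


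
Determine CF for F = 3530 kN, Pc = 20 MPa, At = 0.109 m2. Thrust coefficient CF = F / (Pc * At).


CF = 3530000 / (20e6 * 0.109) = 1.62

1.62


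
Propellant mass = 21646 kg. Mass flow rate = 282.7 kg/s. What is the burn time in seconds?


tb = 21646 / 282.7 = 76.6 s

76.6 s


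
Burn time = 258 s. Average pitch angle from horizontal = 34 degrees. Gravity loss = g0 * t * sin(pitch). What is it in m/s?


GL = 9.81 * 258 * sin(34 deg) = 1415 m/s

1415 m/s


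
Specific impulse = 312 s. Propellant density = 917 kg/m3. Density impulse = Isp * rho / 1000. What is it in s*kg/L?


rho*Isp = 312 * 917 / 1000 = 286 s*kg/L

286 s*kg/L


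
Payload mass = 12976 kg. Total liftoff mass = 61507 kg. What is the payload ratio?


PR = 12976 / 61507 = 0.211

0.211


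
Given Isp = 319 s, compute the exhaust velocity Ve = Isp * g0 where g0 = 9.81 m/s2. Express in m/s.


Ve = Isp * g0 = 319 * 9.81 = 3129.4 m/s

3129.4 m/s


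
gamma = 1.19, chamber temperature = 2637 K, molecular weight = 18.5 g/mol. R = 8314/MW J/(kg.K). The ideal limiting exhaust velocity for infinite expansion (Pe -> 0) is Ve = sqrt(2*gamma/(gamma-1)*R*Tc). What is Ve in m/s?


R = 8314 / 18.5 = 449.41 J/(kg.K)
Ve = sqrt(2 * 1.19 / (1.19 - 1) * 449.41 * 2637) = 3853 m/s

3853 m/s


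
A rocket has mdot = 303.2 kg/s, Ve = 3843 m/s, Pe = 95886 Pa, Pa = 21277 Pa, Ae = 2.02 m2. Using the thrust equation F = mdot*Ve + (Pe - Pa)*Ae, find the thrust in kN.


F = 303.2 * 3843 + (95886 - 21277) * 2.02 = 1.3159e+06 N = 1315.9 kN

1315.9 kN


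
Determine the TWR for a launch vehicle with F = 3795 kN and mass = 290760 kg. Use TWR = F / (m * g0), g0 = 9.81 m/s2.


TWR = 3795000 / (290760 * 9.81) = 1.33

1.33


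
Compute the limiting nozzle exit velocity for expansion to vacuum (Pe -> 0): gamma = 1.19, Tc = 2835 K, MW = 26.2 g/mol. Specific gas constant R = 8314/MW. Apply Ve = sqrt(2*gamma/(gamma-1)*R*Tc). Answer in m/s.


R = 8314 / 26.2 = 317.33 J/(kg.K)
Ve = sqrt(2 * 1.19 / (1.19 - 1) * 317.33 * 2835) = 3357 m/s

3357 m/s


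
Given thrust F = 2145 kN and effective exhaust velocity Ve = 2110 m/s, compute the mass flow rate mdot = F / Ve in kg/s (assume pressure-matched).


mdot = F / Ve = 2145000 / 2110 = 1016.6 kg/s

1016.6 kg/s


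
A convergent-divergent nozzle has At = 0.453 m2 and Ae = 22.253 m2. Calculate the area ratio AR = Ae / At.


AR = 22.253 / 0.453 = 49.1

49.1


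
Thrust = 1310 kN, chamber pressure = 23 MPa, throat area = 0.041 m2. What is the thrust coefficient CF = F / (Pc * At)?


CF = 1310000 / (23e6 * 0.041) = 1.39

1.39


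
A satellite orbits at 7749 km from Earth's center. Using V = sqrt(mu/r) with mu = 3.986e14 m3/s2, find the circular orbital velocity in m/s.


V = sqrt(3.986e14 / 7749000) = 7172 m/s

7172 m/s


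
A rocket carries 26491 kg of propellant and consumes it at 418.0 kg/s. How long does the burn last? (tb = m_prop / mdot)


tb = 26491 / 418.0 = 63.4 s

63.4 s


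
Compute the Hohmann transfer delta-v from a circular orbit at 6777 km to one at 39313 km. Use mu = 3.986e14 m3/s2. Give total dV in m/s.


V1 = sqrt(mu/r1) = 7669.2 m/s
dV1 = V1*(sqrt(2*r2/(r1+r2)) - 1) = 2347.62 m/s
V2 = sqrt(mu/r2) = 3184.2 m/s
dV2 = V2*(1 - sqrt(2*r1/(r1+r2))) = 1457.45 m/s
Total dV = 3805 m/s

3805 m/s


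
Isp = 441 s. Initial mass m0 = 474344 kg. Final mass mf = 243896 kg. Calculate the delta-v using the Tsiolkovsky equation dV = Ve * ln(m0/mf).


Ve = 441 * 9.81 = 4326.21 m/s
dV = 4326.21 * ln(474344/243896) = 2878 m/s

2878 m/s


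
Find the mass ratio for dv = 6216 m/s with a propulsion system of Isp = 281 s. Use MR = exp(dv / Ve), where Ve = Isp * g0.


Ve = 281 * 9.81 = 2756.61 m/s
MR = exp(6216 / 2756.61) = 9.535

9.535


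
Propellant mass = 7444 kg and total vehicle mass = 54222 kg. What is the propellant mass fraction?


PMF = 7444 / 54222 = 0.137

0.137


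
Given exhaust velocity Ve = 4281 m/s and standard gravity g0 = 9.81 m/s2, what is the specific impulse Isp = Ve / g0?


Isp = Ve / g0 = 4281 / 9.81 = 436.4 s

436.4 s


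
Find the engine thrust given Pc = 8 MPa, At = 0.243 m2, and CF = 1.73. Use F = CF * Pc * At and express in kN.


F = 1.73 * 8e6 * 0.243 = 3.3631e+06 N = 3363.1 kN

3363.1 kN


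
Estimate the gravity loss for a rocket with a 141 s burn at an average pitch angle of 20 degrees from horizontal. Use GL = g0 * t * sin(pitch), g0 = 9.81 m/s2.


GL = 9.81 * 141 * sin(20 deg) = 473 m/s

473 m/s


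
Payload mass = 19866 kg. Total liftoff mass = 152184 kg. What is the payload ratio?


PR = 19866 / 152184 = 0.1305

0.1305


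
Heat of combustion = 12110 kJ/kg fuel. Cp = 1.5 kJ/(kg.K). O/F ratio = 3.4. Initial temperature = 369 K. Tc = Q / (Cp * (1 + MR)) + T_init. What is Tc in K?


Tc = 12110 / (1.5 * (1 + 3.4)) + 369 = 2204 K

2204 K


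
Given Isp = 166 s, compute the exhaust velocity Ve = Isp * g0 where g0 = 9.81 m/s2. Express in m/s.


Ve = Isp * g0 = 166 * 9.81 = 1628.5 m/s

1628.5 m/s


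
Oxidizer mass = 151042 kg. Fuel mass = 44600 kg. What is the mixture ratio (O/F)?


MR = 151042 / 44600 = 3.39

3.39


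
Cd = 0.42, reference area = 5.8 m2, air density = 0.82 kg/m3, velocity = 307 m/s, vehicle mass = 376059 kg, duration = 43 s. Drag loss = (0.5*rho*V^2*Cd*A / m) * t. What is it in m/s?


D = 0.5 * 0.82 * 307^2 * 0.42 * 5.8 = 94132.13 N
a = 94132.13 / 376059 = 0.2503 m/s2
dV = 0.2503 * 43 = 10.8 m/s

10.8 m/s


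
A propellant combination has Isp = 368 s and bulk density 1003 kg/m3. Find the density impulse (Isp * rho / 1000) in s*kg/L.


rho*Isp = 368 * 1003 / 1000 = 369 s*kg/L

369 s*kg/L


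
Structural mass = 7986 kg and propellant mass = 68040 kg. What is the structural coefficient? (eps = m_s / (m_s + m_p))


eps = 7986 / (7986 + 68040) = 0.105

0.105


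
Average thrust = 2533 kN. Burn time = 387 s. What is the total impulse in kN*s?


It = 2533 * 387 = 980271 kN*s

980271 kN*s


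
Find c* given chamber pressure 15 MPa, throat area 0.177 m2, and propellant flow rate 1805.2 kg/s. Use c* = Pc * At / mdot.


c* = 15e6 * 0.177 / 1805.2 = 1471 m/s

1471 m/s


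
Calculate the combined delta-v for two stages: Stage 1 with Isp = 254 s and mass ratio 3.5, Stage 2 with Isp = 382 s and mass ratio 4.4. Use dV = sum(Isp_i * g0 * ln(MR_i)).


dV1 = 254 * 9.81 * ln(3.5) = 3121.6 m/s
dV2 = 382 * 9.81 * ln(4.4) = 5552.2 m/s
Total dV = 3121.6 + 5552.2 = 8673.8 m/s ~ 8674 m/s

8674 m/s


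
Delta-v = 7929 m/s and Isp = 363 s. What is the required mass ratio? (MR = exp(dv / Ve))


Ve = 363 * 9.81 = 3561.03 m/s
MR = exp(7929 / 3561.03) = 9.268

9.268


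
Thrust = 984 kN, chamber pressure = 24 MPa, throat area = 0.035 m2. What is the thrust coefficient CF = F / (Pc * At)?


CF = 984000 / (24e6 * 0.035) = 1.17

1.17


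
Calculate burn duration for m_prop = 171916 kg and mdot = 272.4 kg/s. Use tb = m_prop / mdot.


tb = 171916 / 272.4 = 631.1 s

631.1 s


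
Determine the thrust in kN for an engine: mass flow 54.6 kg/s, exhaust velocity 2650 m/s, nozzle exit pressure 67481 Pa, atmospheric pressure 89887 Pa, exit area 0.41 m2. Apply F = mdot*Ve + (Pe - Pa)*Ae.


F = 54.6 * 2650 + (67481 - 89887) * 0.41 = 135504.0 N = 135.5 kN

135.5 kN


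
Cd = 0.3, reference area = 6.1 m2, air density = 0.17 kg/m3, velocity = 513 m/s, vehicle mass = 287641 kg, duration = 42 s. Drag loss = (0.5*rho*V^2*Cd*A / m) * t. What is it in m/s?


D = 0.5 * 0.17 * 513^2 * 0.3 * 6.1 = 40935.94 N
a = 40935.94 / 287641 = 0.1423 m/s2
dV = 0.1423 * 42 = 6.0 m/s

6.0 m/s


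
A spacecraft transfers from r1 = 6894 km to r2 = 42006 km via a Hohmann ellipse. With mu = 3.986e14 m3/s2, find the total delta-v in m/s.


V1 = sqrt(mu/r1) = 7603.84 m/s
dV1 = V1*(sqrt(2*r2/(r1+r2)) - 1) = 2362.81 m/s
V2 = sqrt(mu/r2) = 3080.44 m/s
dV2 = V2*(1 - sqrt(2*r1/(r1+r2))) = 1444.72 m/s
Total dV = 3808 m/s

3808 m/s


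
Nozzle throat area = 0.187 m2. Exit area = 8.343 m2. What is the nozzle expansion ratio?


AR = 8.343 / 0.187 = 44.6

44.6


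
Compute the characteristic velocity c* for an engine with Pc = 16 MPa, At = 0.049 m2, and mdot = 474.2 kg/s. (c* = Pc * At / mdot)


c* = 16e6 * 0.049 / 474.2 = 1653 m/s

1653 m/s


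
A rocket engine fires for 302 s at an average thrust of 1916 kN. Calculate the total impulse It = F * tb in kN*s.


It = 1916 * 302 = 578632 kN*s

578632 kN*s


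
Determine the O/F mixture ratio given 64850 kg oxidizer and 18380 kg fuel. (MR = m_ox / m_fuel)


MR = 64850 / 18380 = 3.53

3.53


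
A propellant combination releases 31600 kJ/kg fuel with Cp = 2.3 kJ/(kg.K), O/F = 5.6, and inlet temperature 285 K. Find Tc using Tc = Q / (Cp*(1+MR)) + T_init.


Tc = 31600 / (2.3 * (1 + 5.6)) + 285 = 2367 K

2367 K


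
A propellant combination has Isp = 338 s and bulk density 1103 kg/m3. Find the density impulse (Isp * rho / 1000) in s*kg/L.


rho*Isp = 338 * 1103 / 1000 = 373 s*kg/L

373 s*kg/L
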